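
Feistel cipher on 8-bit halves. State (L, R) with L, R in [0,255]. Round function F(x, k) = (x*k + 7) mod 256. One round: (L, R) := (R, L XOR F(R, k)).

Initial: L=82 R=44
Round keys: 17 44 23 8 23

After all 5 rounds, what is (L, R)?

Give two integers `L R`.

Answer: 16 134

Derivation:
Round 1 (k=17): L=44 R=161
Round 2 (k=44): L=161 R=159
Round 3 (k=23): L=159 R=241
Round 4 (k=8): L=241 R=16
Round 5 (k=23): L=16 R=134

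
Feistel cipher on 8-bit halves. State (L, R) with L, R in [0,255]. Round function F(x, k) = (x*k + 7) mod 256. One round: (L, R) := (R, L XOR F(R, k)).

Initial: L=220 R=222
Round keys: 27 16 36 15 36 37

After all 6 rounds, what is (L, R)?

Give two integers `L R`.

Round 1 (k=27): L=222 R=173
Round 2 (k=16): L=173 R=9
Round 3 (k=36): L=9 R=230
Round 4 (k=15): L=230 R=136
Round 5 (k=36): L=136 R=193
Round 6 (k=37): L=193 R=100

Answer: 193 100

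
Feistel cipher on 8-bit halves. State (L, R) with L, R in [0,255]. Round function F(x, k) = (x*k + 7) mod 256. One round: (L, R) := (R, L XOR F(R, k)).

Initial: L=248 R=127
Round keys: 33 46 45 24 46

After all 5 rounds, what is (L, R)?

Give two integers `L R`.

Round 1 (k=33): L=127 R=158
Round 2 (k=46): L=158 R=20
Round 3 (k=45): L=20 R=21
Round 4 (k=24): L=21 R=235
Round 5 (k=46): L=235 R=84

Answer: 235 84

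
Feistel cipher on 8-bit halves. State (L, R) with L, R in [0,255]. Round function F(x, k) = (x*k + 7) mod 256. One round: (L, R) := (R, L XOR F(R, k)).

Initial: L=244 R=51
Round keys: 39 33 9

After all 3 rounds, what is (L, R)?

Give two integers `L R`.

Round 1 (k=39): L=51 R=56
Round 2 (k=33): L=56 R=12
Round 3 (k=9): L=12 R=75

Answer: 12 75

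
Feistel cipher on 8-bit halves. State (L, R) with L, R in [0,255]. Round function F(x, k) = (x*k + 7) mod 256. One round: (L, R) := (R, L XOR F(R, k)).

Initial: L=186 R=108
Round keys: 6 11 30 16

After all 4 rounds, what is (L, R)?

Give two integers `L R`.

Answer: 54 69

Derivation:
Round 1 (k=6): L=108 R=53
Round 2 (k=11): L=53 R=34
Round 3 (k=30): L=34 R=54
Round 4 (k=16): L=54 R=69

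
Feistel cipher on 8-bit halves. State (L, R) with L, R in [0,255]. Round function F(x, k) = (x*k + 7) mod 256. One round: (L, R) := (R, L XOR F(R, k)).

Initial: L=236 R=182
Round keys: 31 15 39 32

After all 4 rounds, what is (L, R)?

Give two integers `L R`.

Round 1 (k=31): L=182 R=253
Round 2 (k=15): L=253 R=108
Round 3 (k=39): L=108 R=134
Round 4 (k=32): L=134 R=171

Answer: 134 171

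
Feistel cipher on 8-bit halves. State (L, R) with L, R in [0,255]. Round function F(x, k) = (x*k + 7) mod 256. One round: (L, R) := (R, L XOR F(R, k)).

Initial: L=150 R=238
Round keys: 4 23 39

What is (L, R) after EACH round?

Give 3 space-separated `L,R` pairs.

Round 1 (k=4): L=238 R=41
Round 2 (k=23): L=41 R=88
Round 3 (k=39): L=88 R=70

Answer: 238,41 41,88 88,70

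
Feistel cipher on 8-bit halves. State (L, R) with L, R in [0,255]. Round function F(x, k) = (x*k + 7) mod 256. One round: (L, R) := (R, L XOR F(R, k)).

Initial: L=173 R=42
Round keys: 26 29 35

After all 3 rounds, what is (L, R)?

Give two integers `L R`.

Round 1 (k=26): L=42 R=230
Round 2 (k=29): L=230 R=63
Round 3 (k=35): L=63 R=66

Answer: 63 66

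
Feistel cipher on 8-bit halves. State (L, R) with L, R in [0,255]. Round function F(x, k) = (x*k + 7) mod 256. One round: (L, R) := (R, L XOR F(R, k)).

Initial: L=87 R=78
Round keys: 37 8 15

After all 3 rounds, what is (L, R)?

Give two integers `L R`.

Answer: 153 228

Derivation:
Round 1 (k=37): L=78 R=26
Round 2 (k=8): L=26 R=153
Round 3 (k=15): L=153 R=228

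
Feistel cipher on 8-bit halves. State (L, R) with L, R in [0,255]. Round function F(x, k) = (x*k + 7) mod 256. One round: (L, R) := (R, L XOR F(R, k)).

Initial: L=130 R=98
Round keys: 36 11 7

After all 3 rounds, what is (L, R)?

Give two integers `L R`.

Answer: 52 62

Derivation:
Round 1 (k=36): L=98 R=77
Round 2 (k=11): L=77 R=52
Round 3 (k=7): L=52 R=62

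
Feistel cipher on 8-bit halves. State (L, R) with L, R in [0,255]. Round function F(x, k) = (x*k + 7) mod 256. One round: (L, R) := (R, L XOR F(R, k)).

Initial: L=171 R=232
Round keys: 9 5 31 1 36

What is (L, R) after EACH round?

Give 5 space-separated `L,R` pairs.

Answer: 232,132 132,115 115,112 112,4 4,231

Derivation:
Round 1 (k=9): L=232 R=132
Round 2 (k=5): L=132 R=115
Round 3 (k=31): L=115 R=112
Round 4 (k=1): L=112 R=4
Round 5 (k=36): L=4 R=231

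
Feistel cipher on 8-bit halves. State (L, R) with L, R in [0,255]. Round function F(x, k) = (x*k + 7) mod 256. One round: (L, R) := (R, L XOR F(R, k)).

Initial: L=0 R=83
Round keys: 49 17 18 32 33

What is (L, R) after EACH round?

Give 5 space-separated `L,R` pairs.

Round 1 (k=49): L=83 R=234
Round 2 (k=17): L=234 R=194
Round 3 (k=18): L=194 R=65
Round 4 (k=32): L=65 R=229
Round 5 (k=33): L=229 R=205

Answer: 83,234 234,194 194,65 65,229 229,205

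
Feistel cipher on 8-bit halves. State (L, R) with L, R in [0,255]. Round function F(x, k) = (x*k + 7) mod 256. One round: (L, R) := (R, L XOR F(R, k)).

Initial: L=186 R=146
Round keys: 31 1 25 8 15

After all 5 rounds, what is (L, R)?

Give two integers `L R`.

Round 1 (k=31): L=146 R=15
Round 2 (k=1): L=15 R=132
Round 3 (k=25): L=132 R=228
Round 4 (k=8): L=228 R=163
Round 5 (k=15): L=163 R=112

Answer: 163 112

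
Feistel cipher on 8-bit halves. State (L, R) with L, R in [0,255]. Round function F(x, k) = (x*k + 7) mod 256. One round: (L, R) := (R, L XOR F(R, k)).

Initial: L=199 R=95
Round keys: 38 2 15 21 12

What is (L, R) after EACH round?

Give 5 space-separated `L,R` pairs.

Round 1 (k=38): L=95 R=230
Round 2 (k=2): L=230 R=140
Round 3 (k=15): L=140 R=221
Round 4 (k=21): L=221 R=164
Round 5 (k=12): L=164 R=106

Answer: 95,230 230,140 140,221 221,164 164,106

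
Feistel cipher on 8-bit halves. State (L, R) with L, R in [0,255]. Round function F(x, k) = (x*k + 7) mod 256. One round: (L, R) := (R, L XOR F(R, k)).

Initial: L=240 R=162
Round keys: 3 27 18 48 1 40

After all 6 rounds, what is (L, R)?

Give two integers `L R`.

Answer: 104 148

Derivation:
Round 1 (k=3): L=162 R=29
Round 2 (k=27): L=29 R=180
Round 3 (k=18): L=180 R=178
Round 4 (k=48): L=178 R=211
Round 5 (k=1): L=211 R=104
Round 6 (k=40): L=104 R=148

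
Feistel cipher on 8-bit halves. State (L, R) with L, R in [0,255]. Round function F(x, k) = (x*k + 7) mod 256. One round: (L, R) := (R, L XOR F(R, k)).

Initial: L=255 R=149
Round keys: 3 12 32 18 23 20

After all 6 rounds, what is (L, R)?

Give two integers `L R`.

Round 1 (k=3): L=149 R=57
Round 2 (k=12): L=57 R=38
Round 3 (k=32): L=38 R=254
Round 4 (k=18): L=254 R=197
Round 5 (k=23): L=197 R=68
Round 6 (k=20): L=68 R=146

Answer: 68 146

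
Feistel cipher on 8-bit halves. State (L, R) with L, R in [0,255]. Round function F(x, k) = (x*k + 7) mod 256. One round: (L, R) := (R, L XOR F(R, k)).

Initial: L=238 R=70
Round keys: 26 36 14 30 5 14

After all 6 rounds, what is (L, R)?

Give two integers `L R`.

Round 1 (k=26): L=70 R=205
Round 2 (k=36): L=205 R=157
Round 3 (k=14): L=157 R=80
Round 4 (k=30): L=80 R=250
Round 5 (k=5): L=250 R=185
Round 6 (k=14): L=185 R=223

Answer: 185 223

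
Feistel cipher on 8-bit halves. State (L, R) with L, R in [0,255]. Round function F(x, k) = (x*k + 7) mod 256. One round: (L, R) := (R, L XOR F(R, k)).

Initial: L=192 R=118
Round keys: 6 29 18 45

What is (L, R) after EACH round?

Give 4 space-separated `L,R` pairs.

Round 1 (k=6): L=118 R=11
Round 2 (k=29): L=11 R=48
Round 3 (k=18): L=48 R=108
Round 4 (k=45): L=108 R=51

Answer: 118,11 11,48 48,108 108,51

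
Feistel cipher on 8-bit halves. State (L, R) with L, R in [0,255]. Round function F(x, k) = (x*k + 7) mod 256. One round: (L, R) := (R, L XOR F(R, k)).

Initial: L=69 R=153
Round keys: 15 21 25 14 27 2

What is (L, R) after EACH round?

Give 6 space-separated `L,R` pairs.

Round 1 (k=15): L=153 R=187
Round 2 (k=21): L=187 R=199
Round 3 (k=25): L=199 R=205
Round 4 (k=14): L=205 R=250
Round 5 (k=27): L=250 R=168
Round 6 (k=2): L=168 R=173

Answer: 153,187 187,199 199,205 205,250 250,168 168,173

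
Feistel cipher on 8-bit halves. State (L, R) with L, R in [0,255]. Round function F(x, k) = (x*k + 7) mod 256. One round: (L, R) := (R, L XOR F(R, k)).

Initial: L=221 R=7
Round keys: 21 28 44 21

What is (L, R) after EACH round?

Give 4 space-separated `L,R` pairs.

Round 1 (k=21): L=7 R=71
Round 2 (k=28): L=71 R=204
Round 3 (k=44): L=204 R=80
Round 4 (k=21): L=80 R=91

Answer: 7,71 71,204 204,80 80,91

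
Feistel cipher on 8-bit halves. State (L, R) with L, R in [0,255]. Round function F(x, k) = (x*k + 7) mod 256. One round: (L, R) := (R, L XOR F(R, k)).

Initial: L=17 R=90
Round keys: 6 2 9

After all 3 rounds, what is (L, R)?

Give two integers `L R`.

Answer: 49 242

Derivation:
Round 1 (k=6): L=90 R=50
Round 2 (k=2): L=50 R=49
Round 3 (k=9): L=49 R=242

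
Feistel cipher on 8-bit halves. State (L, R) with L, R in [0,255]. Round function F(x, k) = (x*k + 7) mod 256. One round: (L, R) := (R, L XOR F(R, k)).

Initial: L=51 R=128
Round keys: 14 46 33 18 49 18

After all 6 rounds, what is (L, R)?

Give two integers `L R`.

Round 1 (k=14): L=128 R=52
Round 2 (k=46): L=52 R=223
Round 3 (k=33): L=223 R=242
Round 4 (k=18): L=242 R=212
Round 5 (k=49): L=212 R=105
Round 6 (k=18): L=105 R=189

Answer: 105 189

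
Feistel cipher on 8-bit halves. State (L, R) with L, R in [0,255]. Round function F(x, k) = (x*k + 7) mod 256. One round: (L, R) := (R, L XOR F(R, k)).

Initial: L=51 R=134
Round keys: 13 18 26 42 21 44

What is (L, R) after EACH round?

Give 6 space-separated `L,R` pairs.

Round 1 (k=13): L=134 R=230
Round 2 (k=18): L=230 R=181
Round 3 (k=26): L=181 R=143
Round 4 (k=42): L=143 R=200
Round 5 (k=21): L=200 R=224
Round 6 (k=44): L=224 R=79

Answer: 134,230 230,181 181,143 143,200 200,224 224,79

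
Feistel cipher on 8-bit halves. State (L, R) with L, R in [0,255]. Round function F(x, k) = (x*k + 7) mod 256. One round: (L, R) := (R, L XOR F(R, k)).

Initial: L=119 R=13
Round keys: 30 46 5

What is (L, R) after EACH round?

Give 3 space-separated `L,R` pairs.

Round 1 (k=30): L=13 R=250
Round 2 (k=46): L=250 R=254
Round 3 (k=5): L=254 R=7

Answer: 13,250 250,254 254,7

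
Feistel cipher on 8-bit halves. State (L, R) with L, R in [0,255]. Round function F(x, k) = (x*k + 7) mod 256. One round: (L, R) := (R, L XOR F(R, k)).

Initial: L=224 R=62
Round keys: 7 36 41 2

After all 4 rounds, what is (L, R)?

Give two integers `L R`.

Answer: 93 116

Derivation:
Round 1 (k=7): L=62 R=89
Round 2 (k=36): L=89 R=181
Round 3 (k=41): L=181 R=93
Round 4 (k=2): L=93 R=116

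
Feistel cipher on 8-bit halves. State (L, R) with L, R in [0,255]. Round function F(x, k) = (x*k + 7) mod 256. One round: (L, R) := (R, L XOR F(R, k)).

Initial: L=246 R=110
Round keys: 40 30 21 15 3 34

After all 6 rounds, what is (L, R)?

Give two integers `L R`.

Round 1 (k=40): L=110 R=193
Round 2 (k=30): L=193 R=203
Round 3 (k=21): L=203 R=111
Round 4 (k=15): L=111 R=67
Round 5 (k=3): L=67 R=191
Round 6 (k=34): L=191 R=38

Answer: 191 38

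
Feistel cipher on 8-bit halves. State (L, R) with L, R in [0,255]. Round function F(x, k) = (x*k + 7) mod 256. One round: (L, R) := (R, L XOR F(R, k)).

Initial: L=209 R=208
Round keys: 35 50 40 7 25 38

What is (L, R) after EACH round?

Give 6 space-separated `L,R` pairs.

Answer: 208,166 166,163 163,217 217,85 85,141 141,160

Derivation:
Round 1 (k=35): L=208 R=166
Round 2 (k=50): L=166 R=163
Round 3 (k=40): L=163 R=217
Round 4 (k=7): L=217 R=85
Round 5 (k=25): L=85 R=141
Round 6 (k=38): L=141 R=160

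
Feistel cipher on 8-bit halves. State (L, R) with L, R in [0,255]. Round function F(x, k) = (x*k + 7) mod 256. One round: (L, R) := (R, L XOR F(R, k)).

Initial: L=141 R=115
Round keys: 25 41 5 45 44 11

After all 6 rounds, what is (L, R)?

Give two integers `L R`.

Answer: 140 68

Derivation:
Round 1 (k=25): L=115 R=207
Round 2 (k=41): L=207 R=93
Round 3 (k=5): L=93 R=23
Round 4 (k=45): L=23 R=79
Round 5 (k=44): L=79 R=140
Round 6 (k=11): L=140 R=68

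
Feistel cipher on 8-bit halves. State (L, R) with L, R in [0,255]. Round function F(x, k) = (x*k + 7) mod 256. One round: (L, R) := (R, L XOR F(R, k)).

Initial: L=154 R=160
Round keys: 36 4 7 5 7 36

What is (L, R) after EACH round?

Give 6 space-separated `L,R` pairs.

Round 1 (k=36): L=160 R=29
Round 2 (k=4): L=29 R=219
Round 3 (k=7): L=219 R=25
Round 4 (k=5): L=25 R=95
Round 5 (k=7): L=95 R=185
Round 6 (k=36): L=185 R=84

Answer: 160,29 29,219 219,25 25,95 95,185 185,84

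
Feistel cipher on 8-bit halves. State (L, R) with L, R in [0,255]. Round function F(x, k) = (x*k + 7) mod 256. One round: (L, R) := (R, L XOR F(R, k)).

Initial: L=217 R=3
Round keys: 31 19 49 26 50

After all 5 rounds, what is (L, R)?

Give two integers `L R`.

Answer: 220 198

Derivation:
Round 1 (k=31): L=3 R=189
Round 2 (k=19): L=189 R=13
Round 3 (k=49): L=13 R=57
Round 4 (k=26): L=57 R=220
Round 5 (k=50): L=220 R=198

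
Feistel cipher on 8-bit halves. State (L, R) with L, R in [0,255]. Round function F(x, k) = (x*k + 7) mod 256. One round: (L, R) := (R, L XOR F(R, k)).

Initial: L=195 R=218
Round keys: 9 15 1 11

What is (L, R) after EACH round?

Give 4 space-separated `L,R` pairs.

Answer: 218,114 114,111 111,4 4,92

Derivation:
Round 1 (k=9): L=218 R=114
Round 2 (k=15): L=114 R=111
Round 3 (k=1): L=111 R=4
Round 4 (k=11): L=4 R=92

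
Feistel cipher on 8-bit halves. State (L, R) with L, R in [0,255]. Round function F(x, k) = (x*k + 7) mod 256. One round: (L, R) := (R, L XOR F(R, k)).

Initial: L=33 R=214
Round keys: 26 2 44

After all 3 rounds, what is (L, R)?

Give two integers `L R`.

Round 1 (k=26): L=214 R=226
Round 2 (k=2): L=226 R=29
Round 3 (k=44): L=29 R=225

Answer: 29 225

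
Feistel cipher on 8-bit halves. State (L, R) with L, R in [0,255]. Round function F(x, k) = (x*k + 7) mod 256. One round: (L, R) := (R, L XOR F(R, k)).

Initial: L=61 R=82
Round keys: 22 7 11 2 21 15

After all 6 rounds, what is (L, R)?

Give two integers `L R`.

Answer: 33 174

Derivation:
Round 1 (k=22): L=82 R=46
Round 2 (k=7): L=46 R=27
Round 3 (k=11): L=27 R=30
Round 4 (k=2): L=30 R=88
Round 5 (k=21): L=88 R=33
Round 6 (k=15): L=33 R=174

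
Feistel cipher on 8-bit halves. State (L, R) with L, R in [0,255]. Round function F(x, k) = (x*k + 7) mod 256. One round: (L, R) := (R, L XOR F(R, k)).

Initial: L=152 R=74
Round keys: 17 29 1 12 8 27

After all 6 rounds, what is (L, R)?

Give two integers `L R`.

Round 1 (k=17): L=74 R=105
Round 2 (k=29): L=105 R=166
Round 3 (k=1): L=166 R=196
Round 4 (k=12): L=196 R=145
Round 5 (k=8): L=145 R=75
Round 6 (k=27): L=75 R=97

Answer: 75 97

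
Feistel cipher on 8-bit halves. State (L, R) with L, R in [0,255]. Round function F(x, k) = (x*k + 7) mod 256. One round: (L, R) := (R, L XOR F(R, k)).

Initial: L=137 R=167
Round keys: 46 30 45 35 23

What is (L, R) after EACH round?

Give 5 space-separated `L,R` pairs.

Answer: 167,128 128,160 160,167 167,124 124,140

Derivation:
Round 1 (k=46): L=167 R=128
Round 2 (k=30): L=128 R=160
Round 3 (k=45): L=160 R=167
Round 4 (k=35): L=167 R=124
Round 5 (k=23): L=124 R=140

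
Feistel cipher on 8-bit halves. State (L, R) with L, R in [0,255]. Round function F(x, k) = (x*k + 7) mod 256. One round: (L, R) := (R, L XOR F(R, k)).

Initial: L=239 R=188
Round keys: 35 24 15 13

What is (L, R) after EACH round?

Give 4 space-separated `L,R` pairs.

Answer: 188,84 84,91 91,8 8,52

Derivation:
Round 1 (k=35): L=188 R=84
Round 2 (k=24): L=84 R=91
Round 3 (k=15): L=91 R=8
Round 4 (k=13): L=8 R=52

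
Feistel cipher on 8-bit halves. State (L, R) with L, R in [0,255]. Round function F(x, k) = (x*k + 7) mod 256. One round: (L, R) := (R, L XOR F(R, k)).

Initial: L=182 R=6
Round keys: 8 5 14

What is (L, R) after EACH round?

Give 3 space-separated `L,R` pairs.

Round 1 (k=8): L=6 R=129
Round 2 (k=5): L=129 R=138
Round 3 (k=14): L=138 R=18

Answer: 6,129 129,138 138,18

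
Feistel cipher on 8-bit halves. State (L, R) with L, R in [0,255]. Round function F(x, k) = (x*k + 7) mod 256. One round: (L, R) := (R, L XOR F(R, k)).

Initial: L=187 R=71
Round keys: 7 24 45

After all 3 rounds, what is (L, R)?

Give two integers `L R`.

Answer: 8 44

Derivation:
Round 1 (k=7): L=71 R=67
Round 2 (k=24): L=67 R=8
Round 3 (k=45): L=8 R=44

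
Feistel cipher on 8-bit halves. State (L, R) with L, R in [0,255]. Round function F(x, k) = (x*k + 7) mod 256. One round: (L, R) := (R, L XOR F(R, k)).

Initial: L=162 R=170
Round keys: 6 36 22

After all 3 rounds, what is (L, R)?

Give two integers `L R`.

Answer: 1 188

Derivation:
Round 1 (k=6): L=170 R=161
Round 2 (k=36): L=161 R=1
Round 3 (k=22): L=1 R=188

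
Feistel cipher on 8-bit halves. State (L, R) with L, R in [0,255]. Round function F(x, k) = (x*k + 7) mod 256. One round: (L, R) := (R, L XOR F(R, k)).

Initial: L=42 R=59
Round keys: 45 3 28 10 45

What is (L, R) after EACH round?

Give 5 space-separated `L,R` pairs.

Answer: 59,76 76,208 208,139 139,165 165,131

Derivation:
Round 1 (k=45): L=59 R=76
Round 2 (k=3): L=76 R=208
Round 3 (k=28): L=208 R=139
Round 4 (k=10): L=139 R=165
Round 5 (k=45): L=165 R=131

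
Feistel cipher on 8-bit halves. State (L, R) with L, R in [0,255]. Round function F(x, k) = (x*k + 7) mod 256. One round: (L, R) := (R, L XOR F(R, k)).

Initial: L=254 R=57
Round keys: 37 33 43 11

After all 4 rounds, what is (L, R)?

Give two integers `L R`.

Round 1 (k=37): L=57 R=186
Round 2 (k=33): L=186 R=56
Round 3 (k=43): L=56 R=213
Round 4 (k=11): L=213 R=22

Answer: 213 22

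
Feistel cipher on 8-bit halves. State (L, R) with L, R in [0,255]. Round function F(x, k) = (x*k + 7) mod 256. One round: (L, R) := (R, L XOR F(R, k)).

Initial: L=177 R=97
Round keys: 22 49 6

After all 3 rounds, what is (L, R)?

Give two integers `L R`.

Round 1 (k=22): L=97 R=236
Round 2 (k=49): L=236 R=82
Round 3 (k=6): L=82 R=31

Answer: 82 31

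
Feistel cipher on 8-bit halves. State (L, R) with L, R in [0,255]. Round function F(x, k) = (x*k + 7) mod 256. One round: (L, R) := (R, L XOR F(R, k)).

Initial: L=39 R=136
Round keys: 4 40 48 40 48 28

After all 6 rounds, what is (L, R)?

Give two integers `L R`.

Answer: 208 215

Derivation:
Round 1 (k=4): L=136 R=0
Round 2 (k=40): L=0 R=143
Round 3 (k=48): L=143 R=215
Round 4 (k=40): L=215 R=16
Round 5 (k=48): L=16 R=208
Round 6 (k=28): L=208 R=215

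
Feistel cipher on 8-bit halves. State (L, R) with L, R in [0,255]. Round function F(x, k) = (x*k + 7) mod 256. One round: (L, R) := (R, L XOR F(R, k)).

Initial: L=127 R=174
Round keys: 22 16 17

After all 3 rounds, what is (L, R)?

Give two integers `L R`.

Round 1 (k=22): L=174 R=132
Round 2 (k=16): L=132 R=233
Round 3 (k=17): L=233 R=4

Answer: 233 4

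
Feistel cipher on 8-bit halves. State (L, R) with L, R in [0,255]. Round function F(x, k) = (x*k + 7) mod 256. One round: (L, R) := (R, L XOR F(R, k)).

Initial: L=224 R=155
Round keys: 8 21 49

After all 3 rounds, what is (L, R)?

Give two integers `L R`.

Answer: 169 95

Derivation:
Round 1 (k=8): L=155 R=63
Round 2 (k=21): L=63 R=169
Round 3 (k=49): L=169 R=95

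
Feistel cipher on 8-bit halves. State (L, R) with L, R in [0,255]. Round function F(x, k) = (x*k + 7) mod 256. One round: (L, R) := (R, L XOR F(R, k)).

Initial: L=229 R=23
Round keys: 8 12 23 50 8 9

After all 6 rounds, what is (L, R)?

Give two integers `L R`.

Round 1 (k=8): L=23 R=90
Round 2 (k=12): L=90 R=40
Round 3 (k=23): L=40 R=197
Round 4 (k=50): L=197 R=169
Round 5 (k=8): L=169 R=138
Round 6 (k=9): L=138 R=72

Answer: 138 72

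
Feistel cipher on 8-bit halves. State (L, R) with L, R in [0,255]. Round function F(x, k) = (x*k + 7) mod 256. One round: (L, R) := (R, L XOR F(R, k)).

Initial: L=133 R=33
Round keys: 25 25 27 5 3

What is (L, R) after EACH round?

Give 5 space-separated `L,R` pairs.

Answer: 33,197 197,101 101,107 107,123 123,19

Derivation:
Round 1 (k=25): L=33 R=197
Round 2 (k=25): L=197 R=101
Round 3 (k=27): L=101 R=107
Round 4 (k=5): L=107 R=123
Round 5 (k=3): L=123 R=19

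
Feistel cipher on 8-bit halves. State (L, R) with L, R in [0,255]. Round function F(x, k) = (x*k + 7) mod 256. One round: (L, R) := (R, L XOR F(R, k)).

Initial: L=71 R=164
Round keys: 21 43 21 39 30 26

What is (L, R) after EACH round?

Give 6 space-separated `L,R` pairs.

Round 1 (k=21): L=164 R=60
Round 2 (k=43): L=60 R=191
Round 3 (k=21): L=191 R=142
Round 4 (k=39): L=142 R=22
Round 5 (k=30): L=22 R=21
Round 6 (k=26): L=21 R=63

Answer: 164,60 60,191 191,142 142,22 22,21 21,63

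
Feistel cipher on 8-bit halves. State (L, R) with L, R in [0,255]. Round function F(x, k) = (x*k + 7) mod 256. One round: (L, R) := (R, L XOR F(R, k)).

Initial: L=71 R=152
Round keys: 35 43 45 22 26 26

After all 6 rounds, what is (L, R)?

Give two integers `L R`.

Round 1 (k=35): L=152 R=136
Round 2 (k=43): L=136 R=71
Round 3 (k=45): L=71 R=10
Round 4 (k=22): L=10 R=164
Round 5 (k=26): L=164 R=165
Round 6 (k=26): L=165 R=109

Answer: 165 109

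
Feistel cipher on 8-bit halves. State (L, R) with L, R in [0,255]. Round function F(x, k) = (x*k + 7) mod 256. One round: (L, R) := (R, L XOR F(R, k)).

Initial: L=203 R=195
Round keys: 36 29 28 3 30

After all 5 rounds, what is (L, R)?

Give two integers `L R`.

Round 1 (k=36): L=195 R=184
Round 2 (k=29): L=184 R=28
Round 3 (k=28): L=28 R=175
Round 4 (k=3): L=175 R=8
Round 5 (k=30): L=8 R=88

Answer: 8 88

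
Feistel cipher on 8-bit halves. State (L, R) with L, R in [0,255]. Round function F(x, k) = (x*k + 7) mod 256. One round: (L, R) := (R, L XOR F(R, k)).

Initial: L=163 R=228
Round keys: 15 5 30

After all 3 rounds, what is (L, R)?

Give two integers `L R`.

Round 1 (k=15): L=228 R=192
Round 2 (k=5): L=192 R=35
Round 3 (k=30): L=35 R=225

Answer: 35 225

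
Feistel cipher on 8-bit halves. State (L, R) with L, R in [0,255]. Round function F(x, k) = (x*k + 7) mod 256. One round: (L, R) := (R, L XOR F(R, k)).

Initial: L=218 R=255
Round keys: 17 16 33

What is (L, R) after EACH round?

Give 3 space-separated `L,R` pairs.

Answer: 255,44 44,56 56,19

Derivation:
Round 1 (k=17): L=255 R=44
Round 2 (k=16): L=44 R=56
Round 3 (k=33): L=56 R=19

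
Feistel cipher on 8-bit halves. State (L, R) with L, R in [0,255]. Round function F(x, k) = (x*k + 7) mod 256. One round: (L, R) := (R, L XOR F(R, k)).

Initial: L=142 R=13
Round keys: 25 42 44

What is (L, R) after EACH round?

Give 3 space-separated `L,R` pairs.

Answer: 13,194 194,214 214,13

Derivation:
Round 1 (k=25): L=13 R=194
Round 2 (k=42): L=194 R=214
Round 3 (k=44): L=214 R=13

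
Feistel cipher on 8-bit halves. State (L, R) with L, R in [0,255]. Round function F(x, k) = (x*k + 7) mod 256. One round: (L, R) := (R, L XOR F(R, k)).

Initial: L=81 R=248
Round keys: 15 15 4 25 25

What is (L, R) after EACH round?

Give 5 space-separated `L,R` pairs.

Round 1 (k=15): L=248 R=222
Round 2 (k=15): L=222 R=241
Round 3 (k=4): L=241 R=21
Round 4 (k=25): L=21 R=229
Round 5 (k=25): L=229 R=113

Answer: 248,222 222,241 241,21 21,229 229,113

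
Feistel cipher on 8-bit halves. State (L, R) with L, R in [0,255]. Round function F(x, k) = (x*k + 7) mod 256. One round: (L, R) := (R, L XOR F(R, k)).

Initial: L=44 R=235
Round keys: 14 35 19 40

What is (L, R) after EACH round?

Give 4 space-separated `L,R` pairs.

Answer: 235,205 205,229 229,203 203,90

Derivation:
Round 1 (k=14): L=235 R=205
Round 2 (k=35): L=205 R=229
Round 3 (k=19): L=229 R=203
Round 4 (k=40): L=203 R=90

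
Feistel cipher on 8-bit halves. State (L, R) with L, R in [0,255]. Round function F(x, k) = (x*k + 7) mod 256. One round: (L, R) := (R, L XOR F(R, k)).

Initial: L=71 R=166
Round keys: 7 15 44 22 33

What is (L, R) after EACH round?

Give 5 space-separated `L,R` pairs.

Answer: 166,214 214,55 55,173 173,210 210,180

Derivation:
Round 1 (k=7): L=166 R=214
Round 2 (k=15): L=214 R=55
Round 3 (k=44): L=55 R=173
Round 4 (k=22): L=173 R=210
Round 5 (k=33): L=210 R=180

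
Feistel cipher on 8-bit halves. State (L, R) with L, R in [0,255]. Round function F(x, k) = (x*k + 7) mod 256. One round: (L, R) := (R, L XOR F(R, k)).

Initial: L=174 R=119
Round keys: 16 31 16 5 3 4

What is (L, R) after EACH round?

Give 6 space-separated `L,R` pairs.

Round 1 (k=16): L=119 R=217
Round 2 (k=31): L=217 R=57
Round 3 (k=16): L=57 R=78
Round 4 (k=5): L=78 R=180
Round 5 (k=3): L=180 R=109
Round 6 (k=4): L=109 R=15

Answer: 119,217 217,57 57,78 78,180 180,109 109,15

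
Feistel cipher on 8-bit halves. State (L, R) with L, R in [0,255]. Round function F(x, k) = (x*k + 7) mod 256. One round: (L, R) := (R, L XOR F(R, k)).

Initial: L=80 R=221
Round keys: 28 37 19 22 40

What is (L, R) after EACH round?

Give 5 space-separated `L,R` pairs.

Round 1 (k=28): L=221 R=99
Round 2 (k=37): L=99 R=139
Round 3 (k=19): L=139 R=59
Round 4 (k=22): L=59 R=146
Round 5 (k=40): L=146 R=236

Answer: 221,99 99,139 139,59 59,146 146,236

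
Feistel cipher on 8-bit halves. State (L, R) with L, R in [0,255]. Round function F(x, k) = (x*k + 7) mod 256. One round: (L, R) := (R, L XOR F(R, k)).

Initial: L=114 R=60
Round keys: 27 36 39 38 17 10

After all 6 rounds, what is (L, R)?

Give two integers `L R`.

Answer: 0 221

Derivation:
Round 1 (k=27): L=60 R=41
Round 2 (k=36): L=41 R=247
Round 3 (k=39): L=247 R=129
Round 4 (k=38): L=129 R=218
Round 5 (k=17): L=218 R=0
Round 6 (k=10): L=0 R=221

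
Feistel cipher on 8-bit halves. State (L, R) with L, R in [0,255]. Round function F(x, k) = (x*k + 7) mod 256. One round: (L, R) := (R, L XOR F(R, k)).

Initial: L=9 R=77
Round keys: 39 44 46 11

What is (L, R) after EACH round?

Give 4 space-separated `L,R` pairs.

Round 1 (k=39): L=77 R=203
Round 2 (k=44): L=203 R=166
Round 3 (k=46): L=166 R=16
Round 4 (k=11): L=16 R=17

Answer: 77,203 203,166 166,16 16,17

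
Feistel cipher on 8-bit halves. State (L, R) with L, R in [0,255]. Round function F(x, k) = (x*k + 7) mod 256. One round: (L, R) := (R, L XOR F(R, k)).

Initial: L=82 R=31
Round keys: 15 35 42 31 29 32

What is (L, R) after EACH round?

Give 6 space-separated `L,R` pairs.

Answer: 31,138 138,250 250,129 129,92 92,242 242,27

Derivation:
Round 1 (k=15): L=31 R=138
Round 2 (k=35): L=138 R=250
Round 3 (k=42): L=250 R=129
Round 4 (k=31): L=129 R=92
Round 5 (k=29): L=92 R=242
Round 6 (k=32): L=242 R=27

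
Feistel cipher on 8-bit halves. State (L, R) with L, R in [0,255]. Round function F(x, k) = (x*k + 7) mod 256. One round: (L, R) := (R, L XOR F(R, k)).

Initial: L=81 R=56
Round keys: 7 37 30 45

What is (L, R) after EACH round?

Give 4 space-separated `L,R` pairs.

Round 1 (k=7): L=56 R=222
Round 2 (k=37): L=222 R=37
Round 3 (k=30): L=37 R=131
Round 4 (k=45): L=131 R=43

Answer: 56,222 222,37 37,131 131,43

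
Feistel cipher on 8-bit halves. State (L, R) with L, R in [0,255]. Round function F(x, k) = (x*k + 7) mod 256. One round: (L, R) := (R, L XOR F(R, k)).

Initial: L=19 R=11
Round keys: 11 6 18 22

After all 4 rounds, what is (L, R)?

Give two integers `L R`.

Answer: 152 101

Derivation:
Round 1 (k=11): L=11 R=147
Round 2 (k=6): L=147 R=114
Round 3 (k=18): L=114 R=152
Round 4 (k=22): L=152 R=101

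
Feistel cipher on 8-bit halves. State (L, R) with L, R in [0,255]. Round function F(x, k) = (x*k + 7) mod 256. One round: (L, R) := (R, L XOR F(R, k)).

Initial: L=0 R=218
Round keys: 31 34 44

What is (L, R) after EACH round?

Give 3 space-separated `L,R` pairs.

Round 1 (k=31): L=218 R=109
Round 2 (k=34): L=109 R=91
Round 3 (k=44): L=91 R=198

Answer: 218,109 109,91 91,198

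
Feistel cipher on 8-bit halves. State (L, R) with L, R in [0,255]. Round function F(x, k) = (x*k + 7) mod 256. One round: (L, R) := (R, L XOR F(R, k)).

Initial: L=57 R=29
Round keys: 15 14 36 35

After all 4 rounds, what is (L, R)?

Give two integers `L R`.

Round 1 (k=15): L=29 R=131
Round 2 (k=14): L=131 R=44
Round 3 (k=36): L=44 R=180
Round 4 (k=35): L=180 R=143

Answer: 180 143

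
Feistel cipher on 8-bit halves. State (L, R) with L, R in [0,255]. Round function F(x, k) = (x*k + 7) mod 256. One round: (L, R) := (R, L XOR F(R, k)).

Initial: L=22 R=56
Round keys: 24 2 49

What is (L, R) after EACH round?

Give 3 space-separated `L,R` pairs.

Round 1 (k=24): L=56 R=81
Round 2 (k=2): L=81 R=145
Round 3 (k=49): L=145 R=153

Answer: 56,81 81,145 145,153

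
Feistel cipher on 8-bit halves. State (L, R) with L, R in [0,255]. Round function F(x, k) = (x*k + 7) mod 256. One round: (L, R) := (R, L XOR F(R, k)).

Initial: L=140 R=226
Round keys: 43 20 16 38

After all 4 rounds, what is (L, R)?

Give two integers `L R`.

Round 1 (k=43): L=226 R=113
Round 2 (k=20): L=113 R=57
Round 3 (k=16): L=57 R=230
Round 4 (k=38): L=230 R=18

Answer: 230 18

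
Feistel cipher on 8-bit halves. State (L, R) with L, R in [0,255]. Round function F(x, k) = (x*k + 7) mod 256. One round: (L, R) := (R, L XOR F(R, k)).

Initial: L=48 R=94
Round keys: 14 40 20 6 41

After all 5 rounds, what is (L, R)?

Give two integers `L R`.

Answer: 102 221

Derivation:
Round 1 (k=14): L=94 R=27
Round 2 (k=40): L=27 R=97
Round 3 (k=20): L=97 R=128
Round 4 (k=6): L=128 R=102
Round 5 (k=41): L=102 R=221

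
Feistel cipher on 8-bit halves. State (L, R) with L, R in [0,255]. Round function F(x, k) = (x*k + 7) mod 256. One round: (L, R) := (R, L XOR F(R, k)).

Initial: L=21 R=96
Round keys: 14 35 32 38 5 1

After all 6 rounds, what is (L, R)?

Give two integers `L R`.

Answer: 234 201

Derivation:
Round 1 (k=14): L=96 R=82
Round 2 (k=35): L=82 R=93
Round 3 (k=32): L=93 R=245
Round 4 (k=38): L=245 R=56
Round 5 (k=5): L=56 R=234
Round 6 (k=1): L=234 R=201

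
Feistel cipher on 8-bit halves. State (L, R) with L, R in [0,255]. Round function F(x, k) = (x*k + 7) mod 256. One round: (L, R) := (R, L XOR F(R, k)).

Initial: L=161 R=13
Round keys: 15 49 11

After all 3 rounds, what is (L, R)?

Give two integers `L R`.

Answer: 143 71

Derivation:
Round 1 (k=15): L=13 R=107
Round 2 (k=49): L=107 R=143
Round 3 (k=11): L=143 R=71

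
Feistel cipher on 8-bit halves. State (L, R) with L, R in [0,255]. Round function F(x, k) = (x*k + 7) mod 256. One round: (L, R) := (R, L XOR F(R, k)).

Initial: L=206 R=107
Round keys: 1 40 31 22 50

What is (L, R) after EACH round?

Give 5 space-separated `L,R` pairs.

Round 1 (k=1): L=107 R=188
Round 2 (k=40): L=188 R=12
Round 3 (k=31): L=12 R=199
Round 4 (k=22): L=199 R=45
Round 5 (k=50): L=45 R=22

Answer: 107,188 188,12 12,199 199,45 45,22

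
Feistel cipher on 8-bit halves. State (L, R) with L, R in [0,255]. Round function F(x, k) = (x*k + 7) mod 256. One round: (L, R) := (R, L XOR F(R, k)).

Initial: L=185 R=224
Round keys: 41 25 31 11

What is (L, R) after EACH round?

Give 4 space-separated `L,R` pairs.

Round 1 (k=41): L=224 R=94
Round 2 (k=25): L=94 R=213
Round 3 (k=31): L=213 R=140
Round 4 (k=11): L=140 R=222

Answer: 224,94 94,213 213,140 140,222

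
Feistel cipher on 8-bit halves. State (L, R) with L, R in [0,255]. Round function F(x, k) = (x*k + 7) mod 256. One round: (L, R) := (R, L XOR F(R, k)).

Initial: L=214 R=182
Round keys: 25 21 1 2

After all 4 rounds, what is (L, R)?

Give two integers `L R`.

Answer: 148 167

Derivation:
Round 1 (k=25): L=182 R=27
Round 2 (k=21): L=27 R=136
Round 3 (k=1): L=136 R=148
Round 4 (k=2): L=148 R=167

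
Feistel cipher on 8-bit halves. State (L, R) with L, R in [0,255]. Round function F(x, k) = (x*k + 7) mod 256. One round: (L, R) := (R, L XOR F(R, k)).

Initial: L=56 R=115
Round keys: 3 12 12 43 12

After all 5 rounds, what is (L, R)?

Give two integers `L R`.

Round 1 (k=3): L=115 R=88
Round 2 (k=12): L=88 R=84
Round 3 (k=12): L=84 R=175
Round 4 (k=43): L=175 R=56
Round 5 (k=12): L=56 R=8

Answer: 56 8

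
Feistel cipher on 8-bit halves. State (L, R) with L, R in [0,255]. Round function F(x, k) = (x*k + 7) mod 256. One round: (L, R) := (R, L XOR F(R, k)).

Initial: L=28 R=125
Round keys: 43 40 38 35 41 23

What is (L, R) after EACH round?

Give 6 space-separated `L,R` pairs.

Answer: 125,26 26,106 106,217 217,216 216,70 70,137

Derivation:
Round 1 (k=43): L=125 R=26
Round 2 (k=40): L=26 R=106
Round 3 (k=38): L=106 R=217
Round 4 (k=35): L=217 R=216
Round 5 (k=41): L=216 R=70
Round 6 (k=23): L=70 R=137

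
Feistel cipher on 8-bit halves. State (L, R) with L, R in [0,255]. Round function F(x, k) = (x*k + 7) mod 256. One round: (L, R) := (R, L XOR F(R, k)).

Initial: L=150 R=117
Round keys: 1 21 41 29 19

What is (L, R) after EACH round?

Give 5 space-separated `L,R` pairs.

Round 1 (k=1): L=117 R=234
Round 2 (k=21): L=234 R=76
Round 3 (k=41): L=76 R=217
Round 4 (k=29): L=217 R=208
Round 5 (k=19): L=208 R=174

Answer: 117,234 234,76 76,217 217,208 208,174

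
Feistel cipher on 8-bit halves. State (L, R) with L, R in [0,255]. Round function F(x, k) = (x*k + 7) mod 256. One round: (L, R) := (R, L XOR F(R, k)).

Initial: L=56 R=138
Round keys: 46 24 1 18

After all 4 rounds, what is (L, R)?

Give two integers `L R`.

Round 1 (k=46): L=138 R=235
Round 2 (k=24): L=235 R=133
Round 3 (k=1): L=133 R=103
Round 4 (k=18): L=103 R=192

Answer: 103 192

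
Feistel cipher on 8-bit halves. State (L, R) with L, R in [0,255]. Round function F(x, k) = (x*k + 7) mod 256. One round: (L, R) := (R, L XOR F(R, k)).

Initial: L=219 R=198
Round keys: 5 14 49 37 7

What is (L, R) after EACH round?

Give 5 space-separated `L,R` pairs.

Round 1 (k=5): L=198 R=62
Round 2 (k=14): L=62 R=173
Round 3 (k=49): L=173 R=26
Round 4 (k=37): L=26 R=100
Round 5 (k=7): L=100 R=217

Answer: 198,62 62,173 173,26 26,100 100,217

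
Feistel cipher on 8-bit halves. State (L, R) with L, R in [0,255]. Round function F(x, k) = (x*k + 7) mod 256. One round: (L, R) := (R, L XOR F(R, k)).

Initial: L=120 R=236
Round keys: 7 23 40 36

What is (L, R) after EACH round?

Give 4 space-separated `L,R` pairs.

Round 1 (k=7): L=236 R=3
Round 2 (k=23): L=3 R=160
Round 3 (k=40): L=160 R=4
Round 4 (k=36): L=4 R=55

Answer: 236,3 3,160 160,4 4,55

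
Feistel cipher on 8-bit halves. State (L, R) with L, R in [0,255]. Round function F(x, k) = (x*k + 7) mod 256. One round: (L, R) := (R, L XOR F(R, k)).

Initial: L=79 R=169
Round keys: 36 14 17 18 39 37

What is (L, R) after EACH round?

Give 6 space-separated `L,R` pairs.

Round 1 (k=36): L=169 R=132
Round 2 (k=14): L=132 R=150
Round 3 (k=17): L=150 R=121
Round 4 (k=18): L=121 R=31
Round 5 (k=39): L=31 R=185
Round 6 (k=37): L=185 R=219

Answer: 169,132 132,150 150,121 121,31 31,185 185,219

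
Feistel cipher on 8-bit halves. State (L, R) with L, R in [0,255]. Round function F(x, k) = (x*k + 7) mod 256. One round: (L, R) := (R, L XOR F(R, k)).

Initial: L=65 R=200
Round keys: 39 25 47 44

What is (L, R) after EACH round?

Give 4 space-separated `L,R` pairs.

Answer: 200,62 62,221 221,164 164,234

Derivation:
Round 1 (k=39): L=200 R=62
Round 2 (k=25): L=62 R=221
Round 3 (k=47): L=221 R=164
Round 4 (k=44): L=164 R=234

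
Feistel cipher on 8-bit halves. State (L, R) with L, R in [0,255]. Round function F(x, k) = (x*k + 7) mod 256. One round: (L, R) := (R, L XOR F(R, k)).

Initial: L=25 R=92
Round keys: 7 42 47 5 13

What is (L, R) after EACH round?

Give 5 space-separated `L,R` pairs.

Round 1 (k=7): L=92 R=146
Round 2 (k=42): L=146 R=167
Round 3 (k=47): L=167 R=34
Round 4 (k=5): L=34 R=22
Round 5 (k=13): L=22 R=7

Answer: 92,146 146,167 167,34 34,22 22,7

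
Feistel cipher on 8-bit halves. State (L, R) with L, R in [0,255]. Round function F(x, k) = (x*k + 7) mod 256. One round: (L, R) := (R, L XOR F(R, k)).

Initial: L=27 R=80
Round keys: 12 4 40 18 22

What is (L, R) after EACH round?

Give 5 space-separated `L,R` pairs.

Answer: 80,220 220,39 39,195 195,154 154,128

Derivation:
Round 1 (k=12): L=80 R=220
Round 2 (k=4): L=220 R=39
Round 3 (k=40): L=39 R=195
Round 4 (k=18): L=195 R=154
Round 5 (k=22): L=154 R=128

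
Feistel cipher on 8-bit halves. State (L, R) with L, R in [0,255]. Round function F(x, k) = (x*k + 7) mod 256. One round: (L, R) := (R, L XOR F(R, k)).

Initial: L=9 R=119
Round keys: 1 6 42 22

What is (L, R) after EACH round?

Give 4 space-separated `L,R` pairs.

Answer: 119,119 119,166 166,52 52,217

Derivation:
Round 1 (k=1): L=119 R=119
Round 2 (k=6): L=119 R=166
Round 3 (k=42): L=166 R=52
Round 4 (k=22): L=52 R=217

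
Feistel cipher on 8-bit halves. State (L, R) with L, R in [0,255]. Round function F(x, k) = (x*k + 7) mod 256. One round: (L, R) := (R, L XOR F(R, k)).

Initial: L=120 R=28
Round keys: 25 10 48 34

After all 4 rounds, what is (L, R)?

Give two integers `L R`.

Round 1 (k=25): L=28 R=187
Round 2 (k=10): L=187 R=73
Round 3 (k=48): L=73 R=12
Round 4 (k=34): L=12 R=214

Answer: 12 214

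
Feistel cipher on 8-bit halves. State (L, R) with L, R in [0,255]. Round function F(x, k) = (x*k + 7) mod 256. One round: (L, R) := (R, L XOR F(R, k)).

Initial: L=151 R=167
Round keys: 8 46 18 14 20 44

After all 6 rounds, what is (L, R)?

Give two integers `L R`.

Round 1 (k=8): L=167 R=168
Round 2 (k=46): L=168 R=144
Round 3 (k=18): L=144 R=143
Round 4 (k=14): L=143 R=73
Round 5 (k=20): L=73 R=52
Round 6 (k=44): L=52 R=190

Answer: 52 190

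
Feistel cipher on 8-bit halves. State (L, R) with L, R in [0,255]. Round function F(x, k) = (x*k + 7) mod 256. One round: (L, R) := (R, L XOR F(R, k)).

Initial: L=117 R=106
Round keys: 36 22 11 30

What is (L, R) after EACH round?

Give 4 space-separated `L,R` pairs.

Round 1 (k=36): L=106 R=154
Round 2 (k=22): L=154 R=41
Round 3 (k=11): L=41 R=80
Round 4 (k=30): L=80 R=78

Answer: 106,154 154,41 41,80 80,78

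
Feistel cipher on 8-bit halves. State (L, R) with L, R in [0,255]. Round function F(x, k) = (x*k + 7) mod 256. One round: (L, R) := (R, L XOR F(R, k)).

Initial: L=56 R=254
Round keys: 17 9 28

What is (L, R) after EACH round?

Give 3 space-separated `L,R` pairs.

Round 1 (k=17): L=254 R=221
Round 2 (k=9): L=221 R=50
Round 3 (k=28): L=50 R=162

Answer: 254,221 221,50 50,162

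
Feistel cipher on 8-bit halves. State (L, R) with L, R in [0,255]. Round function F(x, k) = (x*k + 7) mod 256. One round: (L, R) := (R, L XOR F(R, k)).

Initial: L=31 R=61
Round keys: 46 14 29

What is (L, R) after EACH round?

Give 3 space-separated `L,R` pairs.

Round 1 (k=46): L=61 R=226
Round 2 (k=14): L=226 R=94
Round 3 (k=29): L=94 R=79

Answer: 61,226 226,94 94,79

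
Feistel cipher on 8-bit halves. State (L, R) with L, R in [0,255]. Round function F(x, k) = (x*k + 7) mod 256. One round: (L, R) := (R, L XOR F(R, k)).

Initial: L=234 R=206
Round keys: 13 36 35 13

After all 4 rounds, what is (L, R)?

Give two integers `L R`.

Answer: 217 129

Derivation:
Round 1 (k=13): L=206 R=151
Round 2 (k=36): L=151 R=141
Round 3 (k=35): L=141 R=217
Round 4 (k=13): L=217 R=129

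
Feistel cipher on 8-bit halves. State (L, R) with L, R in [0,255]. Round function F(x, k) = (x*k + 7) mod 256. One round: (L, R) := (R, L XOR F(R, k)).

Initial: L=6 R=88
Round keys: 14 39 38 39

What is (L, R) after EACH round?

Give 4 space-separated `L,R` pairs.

Answer: 88,209 209,134 134,58 58,91

Derivation:
Round 1 (k=14): L=88 R=209
Round 2 (k=39): L=209 R=134
Round 3 (k=38): L=134 R=58
Round 4 (k=39): L=58 R=91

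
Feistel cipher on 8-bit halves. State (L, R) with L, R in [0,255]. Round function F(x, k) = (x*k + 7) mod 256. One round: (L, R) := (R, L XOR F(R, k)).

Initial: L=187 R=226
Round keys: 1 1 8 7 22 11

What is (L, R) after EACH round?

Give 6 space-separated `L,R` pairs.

Round 1 (k=1): L=226 R=82
Round 2 (k=1): L=82 R=187
Round 3 (k=8): L=187 R=141
Round 4 (k=7): L=141 R=89
Round 5 (k=22): L=89 R=32
Round 6 (k=11): L=32 R=62

Answer: 226,82 82,187 187,141 141,89 89,32 32,62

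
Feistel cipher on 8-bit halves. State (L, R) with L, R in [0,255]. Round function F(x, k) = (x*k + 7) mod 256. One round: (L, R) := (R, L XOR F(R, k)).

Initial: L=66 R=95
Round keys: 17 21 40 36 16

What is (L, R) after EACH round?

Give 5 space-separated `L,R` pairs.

Round 1 (k=17): L=95 R=20
Round 2 (k=21): L=20 R=244
Round 3 (k=40): L=244 R=51
Round 4 (k=36): L=51 R=199
Round 5 (k=16): L=199 R=68

Answer: 95,20 20,244 244,51 51,199 199,68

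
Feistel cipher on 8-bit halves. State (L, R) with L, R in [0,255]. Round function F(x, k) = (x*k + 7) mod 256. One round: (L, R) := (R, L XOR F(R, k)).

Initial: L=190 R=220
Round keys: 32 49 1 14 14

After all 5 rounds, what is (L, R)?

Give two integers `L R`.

Answer: 191 115

Derivation:
Round 1 (k=32): L=220 R=57
Round 2 (k=49): L=57 R=44
Round 3 (k=1): L=44 R=10
Round 4 (k=14): L=10 R=191
Round 5 (k=14): L=191 R=115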